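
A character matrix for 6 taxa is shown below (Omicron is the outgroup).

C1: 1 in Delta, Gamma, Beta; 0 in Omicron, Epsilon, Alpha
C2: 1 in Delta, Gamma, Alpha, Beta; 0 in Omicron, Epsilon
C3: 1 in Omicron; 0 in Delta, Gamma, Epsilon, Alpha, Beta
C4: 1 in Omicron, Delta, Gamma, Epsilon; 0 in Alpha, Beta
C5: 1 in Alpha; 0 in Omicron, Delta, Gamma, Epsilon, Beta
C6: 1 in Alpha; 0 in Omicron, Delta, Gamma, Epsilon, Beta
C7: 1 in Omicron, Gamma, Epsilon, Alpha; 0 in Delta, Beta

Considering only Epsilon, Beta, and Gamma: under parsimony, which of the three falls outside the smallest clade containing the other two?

Character polarity is set by the outgroup: the derived state is whichever differs from the outgroup's state, so for C3, C4, C7 the derived state is '0', and for the remaining characters it is '1'.
Only Beta, Delta, and Gamma show the derived state '1' for C1, supporting them as a clade.
C2 (derived state '1') is shared by Alpha, Beta, Delta, and Gamma — a synapomorphy uniting that clade.
C3 (derived state '0') is shared by all ingroup taxa — unites the whole ingroup.
C4 groups Alpha and Beta, which is incompatible with the clades supported by the remaining characters; treating it as convergent (homoplasy) costs fewer steps than any alternative tree.
C5 (derived state '1') is unique to Alpha (autapomorphy; uninformative for grouping).
C6 (derived state '1') is unique to Alpha (autapomorphy; uninformative for grouping).
C7 (derived state '0') is shared by Beta and Delta — a synapomorphy uniting that clade.
Most parsimonious ingroup topology: ((((Delta,Beta),Gamma),Alpha),Epsilon).
Gamma and Beta share a more recent common ancestor with each other than either does with Epsilon, so Epsilon is the least closely related of the three.

Epsilon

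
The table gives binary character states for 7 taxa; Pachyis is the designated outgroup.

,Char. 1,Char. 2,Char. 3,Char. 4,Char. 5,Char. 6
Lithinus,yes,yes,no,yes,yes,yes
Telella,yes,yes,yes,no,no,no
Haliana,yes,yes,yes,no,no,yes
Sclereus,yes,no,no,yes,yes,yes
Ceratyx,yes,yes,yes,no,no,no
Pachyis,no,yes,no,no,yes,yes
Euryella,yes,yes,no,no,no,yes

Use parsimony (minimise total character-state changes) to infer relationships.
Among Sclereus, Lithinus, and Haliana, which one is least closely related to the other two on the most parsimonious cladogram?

Character polarity is set by the outgroup: the derived state is whichever differs from the outgroup's state, so for Char. 2, Char. 5, Char. 6 the derived state is 'no', and for the remaining characters it is 'yes'.
All ingroup taxa share the derived state 'yes' for Char. 1; it defines the ingroup but does not resolve relationships within it.
Char. 2: derived state 'no' in Sclereus only — an autapomorphy, so it tells us nothing about relationships among taxa.
Char. 3: derived state 'yes' in Ceratyx, Haliana, and Telella only — synapomorphy for {Ceratyx, Haliana, Telella}.
Only Lithinus and Sclereus show the derived state 'yes' for Char. 4, supporting them as a clade.
Char. 5 (derived state 'no') is shared by Ceratyx, Euryella, Haliana, and Telella — a synapomorphy uniting that clade.
Only Ceratyx and Telella show the derived state 'no' for Char. 6, supporting them as a clade.
Most parsimonious ingroup topology: ((((Telella,Ceratyx),Haliana),Euryella),(Sclereus,Lithinus)).
Lithinus and Sclereus share a more recent common ancestor with each other than either does with Haliana, so Haliana is the least closely related of the three.

Haliana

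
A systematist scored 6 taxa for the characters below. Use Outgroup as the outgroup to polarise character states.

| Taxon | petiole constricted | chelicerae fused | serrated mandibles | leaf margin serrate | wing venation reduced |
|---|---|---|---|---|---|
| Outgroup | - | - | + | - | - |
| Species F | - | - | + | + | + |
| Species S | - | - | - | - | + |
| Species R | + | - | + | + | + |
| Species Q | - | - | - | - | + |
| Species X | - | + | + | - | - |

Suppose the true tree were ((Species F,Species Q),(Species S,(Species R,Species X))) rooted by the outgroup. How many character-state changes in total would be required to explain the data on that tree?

8

Map each character onto ((Species F,Species Q),(Species S,(Species R,Species X))) (rooted by Outgroup) and count the minimum state changes it requires (Fitch parsimony):
petiole constricted: 1; chelicerae fused: 1; serrated mandibles: 2; leaf margin serrate: 2; wing venation reduced: 2.
Total tree length = 8.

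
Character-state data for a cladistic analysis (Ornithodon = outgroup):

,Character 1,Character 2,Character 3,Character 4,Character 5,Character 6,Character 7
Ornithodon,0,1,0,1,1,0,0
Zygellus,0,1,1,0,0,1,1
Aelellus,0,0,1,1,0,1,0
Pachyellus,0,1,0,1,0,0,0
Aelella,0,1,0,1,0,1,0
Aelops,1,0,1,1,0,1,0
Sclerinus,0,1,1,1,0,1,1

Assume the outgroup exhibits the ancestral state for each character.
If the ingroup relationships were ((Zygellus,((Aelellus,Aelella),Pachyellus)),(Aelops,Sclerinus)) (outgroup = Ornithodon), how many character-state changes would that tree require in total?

Map each character onto ((Zygellus,((Aelellus,Aelella),Pachyellus)),(Aelops,Sclerinus)) (rooted by Ornithodon) and count the minimum state changes it requires (Fitch parsimony):
Character 1: 1; Character 2: 2; Character 3: 3; Character 4: 1; Character 5: 1; Character 6: 2; Character 7: 2.
Total tree length = 12.

12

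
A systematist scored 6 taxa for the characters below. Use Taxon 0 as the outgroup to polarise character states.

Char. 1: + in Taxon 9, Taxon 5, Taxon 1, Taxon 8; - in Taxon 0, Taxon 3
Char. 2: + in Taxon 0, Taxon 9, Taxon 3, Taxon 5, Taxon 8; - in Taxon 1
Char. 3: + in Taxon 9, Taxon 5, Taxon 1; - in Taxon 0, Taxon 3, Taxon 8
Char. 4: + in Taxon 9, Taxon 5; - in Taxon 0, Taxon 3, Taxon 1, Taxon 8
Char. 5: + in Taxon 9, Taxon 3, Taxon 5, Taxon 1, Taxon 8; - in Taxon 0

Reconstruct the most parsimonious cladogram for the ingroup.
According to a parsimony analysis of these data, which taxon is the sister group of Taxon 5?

Taxon 9

Character polarity is set by the outgroup: the derived state is whichever differs from the outgroup's state, so for Char. 2 the derived state is '-', and for the remaining characters it is '+'.
Char. 1 (derived state '+') is shared by Taxon 1, Taxon 5, Taxon 8, and Taxon 9 — a synapomorphy uniting that clade.
Char. 2: derived state '-' in Taxon 1 only — an autapomorphy, so it tells us nothing about relationships among taxa.
Only Taxon 1, Taxon 5, and Taxon 9 show the derived state '+' for Char. 3, supporting them as a clade.
Only Taxon 5 and Taxon 9 show the derived state '+' for Char. 4, supporting them as a clade.
All ingroup taxa share the derived state '+' for Char. 5; it defines the ingroup but does not resolve relationships within it.
Most parsimonious ingroup topology: ((((Taxon 9,Taxon 5),Taxon 1),Taxon 8),Taxon 3).
Taxon 5 and Taxon 9 form a cherry on this tree, so they are sister taxa.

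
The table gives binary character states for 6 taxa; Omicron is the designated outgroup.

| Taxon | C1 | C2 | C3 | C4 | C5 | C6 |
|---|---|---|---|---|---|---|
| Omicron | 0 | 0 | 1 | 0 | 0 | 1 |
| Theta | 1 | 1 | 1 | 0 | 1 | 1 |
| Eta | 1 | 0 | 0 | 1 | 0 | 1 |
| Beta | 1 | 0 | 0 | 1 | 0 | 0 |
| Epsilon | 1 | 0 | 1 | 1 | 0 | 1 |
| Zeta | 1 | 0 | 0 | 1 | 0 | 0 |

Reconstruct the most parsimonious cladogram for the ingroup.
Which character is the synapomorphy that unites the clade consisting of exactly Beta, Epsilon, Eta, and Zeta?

Character polarity is set by the outgroup: the derived state is whichever differs from the outgroup's state, so for C3, C6 the derived state is '0', and for the remaining characters it is '1'.
All ingroup taxa share the derived state '1' for C1; it defines the ingroup but does not resolve relationships within it.
C2 (derived state '1') is unique to Theta (autapomorphy; uninformative for grouping).
Only Beta, Eta, and Zeta show the derived state '0' for C3, supporting them as a clade.
Only Beta, Epsilon, Eta, and Zeta show the derived state '1' for C4, supporting them as a clade.
C5 (derived state '1') is unique to Theta (autapomorphy; uninformative for grouping).
Only Beta and Zeta show the derived state '0' for C6, supporting them as a clade.
Most parsimonious ingroup topology: (Theta,((Eta,(Beta,Zeta)),Epsilon)).
The clade {Beta, Epsilon, Eta, Zeta} is supported by C4: its derived state '1' occurs in exactly those taxa and in no other taxon (including the outgroup).

C4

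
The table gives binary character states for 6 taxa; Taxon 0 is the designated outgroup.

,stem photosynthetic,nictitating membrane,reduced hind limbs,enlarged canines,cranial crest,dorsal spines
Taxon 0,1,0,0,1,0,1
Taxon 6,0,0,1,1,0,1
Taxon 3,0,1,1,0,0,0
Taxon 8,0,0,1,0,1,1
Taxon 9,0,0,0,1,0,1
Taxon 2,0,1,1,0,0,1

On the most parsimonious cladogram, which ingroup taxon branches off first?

Taxon 9

Character polarity is set by the outgroup: the derived state is whichever differs from the outgroup's state, so for stem photosynthetic, enlarged canines, dorsal spines the derived state is '0', and for the remaining characters it is '1'.
All ingroup taxa share the derived state '0' for stem photosynthetic; it defines the ingroup but does not resolve relationships within it.
nictitating membrane (derived state '1') is shared by Taxon 2 and Taxon 3 — a synapomorphy uniting that clade.
reduced hind limbs: derived state '1' in Taxon 2, Taxon 3, Taxon 6, and Taxon 8 only — synapomorphy for {Taxon 2, Taxon 3, Taxon 6, Taxon 8}.
enlarged canines (derived state '0') is shared by Taxon 2, Taxon 3, and Taxon 8 — a synapomorphy uniting that clade.
cranial crest: derived state '1' in Taxon 8 only — an autapomorphy, so it tells us nothing about relationships among taxa.
dorsal spines (derived state '0') is unique to Taxon 3 (autapomorphy; uninformative for grouping).
Most parsimonious ingroup topology: ((Taxon 6,((Taxon 3,Taxon 2),Taxon 8)),Taxon 9).
Taxon 9 is sister to the clade containing all other ingroup taxa, so it is the earliest-diverging (most basal) ingroup lineage.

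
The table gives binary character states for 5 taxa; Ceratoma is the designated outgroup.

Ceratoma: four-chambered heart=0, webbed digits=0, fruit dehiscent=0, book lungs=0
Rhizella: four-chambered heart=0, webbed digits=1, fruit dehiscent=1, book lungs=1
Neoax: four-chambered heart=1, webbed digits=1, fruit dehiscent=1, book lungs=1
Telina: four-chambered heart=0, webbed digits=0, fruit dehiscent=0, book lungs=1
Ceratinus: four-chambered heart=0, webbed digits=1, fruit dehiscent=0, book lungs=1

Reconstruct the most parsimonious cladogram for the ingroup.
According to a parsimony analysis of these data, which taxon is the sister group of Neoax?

Rhizella

The outgroup has state '0' for every character, so '1' is the derived state throughout.
four-chambered heart: derived state '1' in Neoax only — an autapomorphy, so it tells us nothing about relationships among taxa.
webbed digits (derived state '1') is shared by Ceratinus, Neoax, and Rhizella — a synapomorphy uniting that clade.
fruit dehiscent (derived state '1') is shared by Neoax and Rhizella — a synapomorphy uniting that clade.
book lungs (derived state '1') is shared by all ingroup taxa — unites the whole ingroup.
Most parsimonious ingroup topology: (((Rhizella,Neoax),Ceratinus),Telina).
Neoax and Rhizella form a cherry on this tree, so they are sister taxa.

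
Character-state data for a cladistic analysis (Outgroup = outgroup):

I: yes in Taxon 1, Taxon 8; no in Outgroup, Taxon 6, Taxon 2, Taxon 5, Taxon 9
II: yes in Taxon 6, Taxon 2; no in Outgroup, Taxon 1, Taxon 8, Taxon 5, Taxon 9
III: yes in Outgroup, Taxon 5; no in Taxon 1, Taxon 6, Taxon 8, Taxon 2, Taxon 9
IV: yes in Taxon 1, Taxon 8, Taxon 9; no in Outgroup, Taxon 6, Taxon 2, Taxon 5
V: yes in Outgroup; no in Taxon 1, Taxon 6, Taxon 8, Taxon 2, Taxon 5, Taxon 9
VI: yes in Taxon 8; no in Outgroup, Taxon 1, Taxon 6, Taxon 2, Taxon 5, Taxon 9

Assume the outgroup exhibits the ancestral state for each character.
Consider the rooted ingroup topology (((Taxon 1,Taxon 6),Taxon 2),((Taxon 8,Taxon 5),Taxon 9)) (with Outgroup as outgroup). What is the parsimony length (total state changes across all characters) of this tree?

11

Map each character onto (((Taxon 1,Taxon 6),Taxon 2),((Taxon 8,Taxon 5),Taxon 9)) (rooted by Outgroup) and count the minimum state changes it requires (Fitch parsimony):
I: 2; II: 2; III: 2; IV: 3; V: 1; VI: 1.
Total tree length = 11.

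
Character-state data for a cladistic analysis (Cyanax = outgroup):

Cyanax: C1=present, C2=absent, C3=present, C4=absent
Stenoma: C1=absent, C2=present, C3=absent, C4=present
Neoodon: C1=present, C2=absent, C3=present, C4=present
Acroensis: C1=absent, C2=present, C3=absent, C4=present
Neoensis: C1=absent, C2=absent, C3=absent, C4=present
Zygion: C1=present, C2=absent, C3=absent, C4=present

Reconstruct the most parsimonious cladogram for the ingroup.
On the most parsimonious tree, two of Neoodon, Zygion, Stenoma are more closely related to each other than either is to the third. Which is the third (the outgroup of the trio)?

Neoodon

Character polarity is set by the outgroup: the derived state is whichever differs from the outgroup's state, so for C1, C3 the derived state is 'absent', and for the remaining characters it is 'present'.
Only Acroensis, Neoensis, and Stenoma show the derived state 'absent' for C1, supporting them as a clade.
C2: derived state 'present' in Acroensis and Stenoma only — synapomorphy for {Acroensis, Stenoma}.
Only Acroensis, Neoensis, Stenoma, and Zygion show the derived state 'absent' for C3, supporting them as a clade.
All ingroup taxa share the derived state 'present' for C4; it defines the ingroup but does not resolve relationships within it.
Most parsimonious ingroup topology: ((((Stenoma,Acroensis),Neoensis),Zygion),Neoodon).
Zygion and Stenoma share a more recent common ancestor with each other than either does with Neoodon, so Neoodon is the least closely related of the three.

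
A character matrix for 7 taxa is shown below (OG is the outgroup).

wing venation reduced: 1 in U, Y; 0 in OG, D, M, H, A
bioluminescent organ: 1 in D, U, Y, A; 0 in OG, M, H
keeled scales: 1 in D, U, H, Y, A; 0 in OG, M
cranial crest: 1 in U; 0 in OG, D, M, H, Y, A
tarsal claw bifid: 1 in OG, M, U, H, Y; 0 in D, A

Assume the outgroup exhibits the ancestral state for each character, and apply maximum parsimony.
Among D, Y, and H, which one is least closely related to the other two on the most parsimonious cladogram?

Character polarity is set by the outgroup: the derived state is whichever differs from the outgroup's state, so for tarsal claw bifid the derived state is '0', and for the remaining characters it is '1'.
Only U and Y show the derived state '1' for wing venation reduced, supporting them as a clade.
bioluminescent organ (derived state '1') is shared by A, D, U, and Y — a synapomorphy uniting that clade.
keeled scales: derived state '1' in A, D, H, U, and Y only — synapomorphy for {A, D, H, U, Y}.
cranial crest: derived state '1' in U only — an autapomorphy, so it tells us nothing about relationships among taxa.
tarsal claw bifid (derived state '0') is shared by A and D — a synapomorphy uniting that clade.
Most parsimonious ingroup topology: ((((D,A),(U,Y)),H),M).
Y and D share a more recent common ancestor with each other than either does with H, so H is the least closely related of the three.

H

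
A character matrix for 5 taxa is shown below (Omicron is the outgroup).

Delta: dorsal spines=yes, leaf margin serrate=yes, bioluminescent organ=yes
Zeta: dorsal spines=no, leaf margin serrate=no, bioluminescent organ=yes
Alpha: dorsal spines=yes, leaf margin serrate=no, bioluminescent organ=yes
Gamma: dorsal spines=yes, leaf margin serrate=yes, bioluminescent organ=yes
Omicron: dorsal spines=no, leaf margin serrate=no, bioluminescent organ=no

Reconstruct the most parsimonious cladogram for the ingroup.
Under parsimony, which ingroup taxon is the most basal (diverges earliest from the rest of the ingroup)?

The outgroup has state 'no' for every character, so 'yes' is the derived state throughout.
dorsal spines (derived state 'yes') is shared by Alpha, Delta, and Gamma — a synapomorphy uniting that clade.
leaf margin serrate: derived state 'yes' in Delta and Gamma only — synapomorphy for {Delta, Gamma}.
bioluminescent organ (derived state 'yes') is shared by all ingroup taxa — unites the whole ingroup.
Most parsimonious ingroup topology: (((Delta,Gamma),Alpha),Zeta).
Zeta is sister to the clade containing all other ingroup taxa, so it is the earliest-diverging (most basal) ingroup lineage.

Zeta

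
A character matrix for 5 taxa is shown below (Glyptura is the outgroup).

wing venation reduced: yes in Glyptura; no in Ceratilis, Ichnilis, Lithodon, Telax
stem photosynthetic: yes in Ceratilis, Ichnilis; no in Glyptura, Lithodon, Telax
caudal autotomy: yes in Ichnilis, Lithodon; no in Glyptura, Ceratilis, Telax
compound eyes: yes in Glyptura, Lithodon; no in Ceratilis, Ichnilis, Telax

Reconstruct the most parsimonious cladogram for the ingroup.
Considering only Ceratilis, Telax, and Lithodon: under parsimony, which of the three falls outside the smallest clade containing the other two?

Character polarity is set by the outgroup: the derived state is whichever differs from the outgroup's state, so for wing venation reduced, compound eyes the derived state is 'no', and for the remaining characters it is 'yes'.
wing venation reduced (derived state 'no') is shared by all ingroup taxa — unites the whole ingroup.
stem photosynthetic: derived state 'yes' in Ceratilis and Ichnilis only — synapomorphy for {Ceratilis, Ichnilis}.
caudal autotomy groups Ichnilis and Lithodon, which is incompatible with the clades supported by the remaining characters; treating it as convergent (homoplasy) costs fewer steps than any alternative tree.
compound eyes: derived state 'no' in Ceratilis, Ichnilis, and Telax only — synapomorphy for {Ceratilis, Ichnilis, Telax}.
Most parsimonious ingroup topology: (((Ceratilis,Ichnilis),Telax),Lithodon).
Telax and Ceratilis share a more recent common ancestor with each other than either does with Lithodon, so Lithodon is the least closely related of the three.

Lithodon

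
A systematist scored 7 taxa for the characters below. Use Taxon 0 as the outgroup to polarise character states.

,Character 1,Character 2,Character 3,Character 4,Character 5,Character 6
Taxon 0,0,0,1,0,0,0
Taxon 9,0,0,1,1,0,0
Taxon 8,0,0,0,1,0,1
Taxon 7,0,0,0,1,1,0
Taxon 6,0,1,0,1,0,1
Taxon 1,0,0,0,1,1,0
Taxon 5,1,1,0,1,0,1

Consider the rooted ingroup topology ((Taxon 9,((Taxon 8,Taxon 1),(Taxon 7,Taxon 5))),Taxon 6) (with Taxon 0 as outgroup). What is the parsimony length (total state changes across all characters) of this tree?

Map each character onto ((Taxon 9,((Taxon 8,Taxon 1),(Taxon 7,Taxon 5))),Taxon 6) (rooted by Taxon 0) and count the minimum state changes it requires (Fitch parsimony):
Character 1: 1; Character 2: 2; Character 3: 2; Character 4: 1; Character 5: 2; Character 6: 3.
Total tree length = 11.

11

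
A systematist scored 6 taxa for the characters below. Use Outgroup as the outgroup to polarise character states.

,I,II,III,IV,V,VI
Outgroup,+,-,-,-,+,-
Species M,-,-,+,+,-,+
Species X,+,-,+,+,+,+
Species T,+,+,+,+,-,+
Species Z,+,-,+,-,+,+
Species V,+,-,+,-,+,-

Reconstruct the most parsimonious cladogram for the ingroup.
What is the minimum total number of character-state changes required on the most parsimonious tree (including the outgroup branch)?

Character polarity is set by the outgroup: the derived state is whichever differs from the outgroup's state, so for I, V the derived state is '-', and for the remaining characters it is '+'.
I: derived state '-' in Species M only — an autapomorphy, so it tells us nothing about relationships among taxa.
II: derived state '+' in Species T only — an autapomorphy, so it tells us nothing about relationships among taxa.
All ingroup taxa share the derived state '+' for III; it defines the ingroup but does not resolve relationships within it.
Only Species M, Species T, and Species X show the derived state '+' for IV, supporting them as a clade.
V (derived state '-') is shared by Species M and Species T — a synapomorphy uniting that clade.
Only Species M, Species T, Species X, and Species Z show the derived state '+' for VI, supporting them as a clade.
Most parsimonious ingroup topology: (Species V,((Species X,(Species M,Species T)),Species Z)).
Changes per character on this tree: I: 1; II: 1; III: 1; IV: 1; V: 1; VI: 1.
Total = 6.

6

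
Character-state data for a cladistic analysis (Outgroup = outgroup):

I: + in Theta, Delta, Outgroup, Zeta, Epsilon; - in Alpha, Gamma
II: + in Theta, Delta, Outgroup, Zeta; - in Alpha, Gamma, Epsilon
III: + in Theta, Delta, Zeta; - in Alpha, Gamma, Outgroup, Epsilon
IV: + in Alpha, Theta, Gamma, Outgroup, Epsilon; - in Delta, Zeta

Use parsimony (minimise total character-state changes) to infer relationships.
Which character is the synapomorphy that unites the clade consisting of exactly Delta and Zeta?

IV

Character polarity is set by the outgroup: the derived state is whichever differs from the outgroup's state, so for I, II, IV the derived state is '-', and for the remaining characters it is '+'.
I: derived state '-' in Alpha and Gamma only — synapomorphy for {Alpha, Gamma}.
II: derived state '-' in Alpha, Epsilon, and Gamma only — synapomorphy for {Alpha, Epsilon, Gamma}.
III (derived state '+') is shared by Delta, Theta, and Zeta — a synapomorphy uniting that clade.
Only Delta and Zeta show the derived state '-' for IV, supporting them as a clade.
Most parsimonious ingroup topology: (((Delta,Zeta),Theta),((Gamma,Alpha),Epsilon)).
The clade {Delta, Zeta} is supported by IV: its derived state '-' occurs in exactly those taxa and in no other taxon (including the outgroup).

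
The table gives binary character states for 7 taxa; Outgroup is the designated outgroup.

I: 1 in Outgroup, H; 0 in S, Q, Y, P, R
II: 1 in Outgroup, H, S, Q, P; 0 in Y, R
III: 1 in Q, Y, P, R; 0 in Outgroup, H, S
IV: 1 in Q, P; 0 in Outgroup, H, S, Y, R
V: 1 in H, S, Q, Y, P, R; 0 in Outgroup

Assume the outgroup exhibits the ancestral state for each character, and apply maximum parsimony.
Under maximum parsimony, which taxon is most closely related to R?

Character polarity is set by the outgroup: the derived state is whichever differs from the outgroup's state, so for I, II the derived state is '0', and for the remaining characters it is '1'.
I (derived state '0') is shared by P, Q, R, S, and Y — a synapomorphy uniting that clade.
II: derived state '0' in R and Y only — synapomorphy for {R, Y}.
III: derived state '1' in P, Q, R, and Y only — synapomorphy for {P, Q, R, Y}.
IV: derived state '1' in P and Q only — synapomorphy for {P, Q}.
All ingroup taxa share the derived state '1' for V; it defines the ingroup but does not resolve relationships within it.
Most parsimonious ingroup topology: ((((R,Y),(Q,P)),S),H).
R and Y form a cherry on this tree, so they are sister taxa.

Y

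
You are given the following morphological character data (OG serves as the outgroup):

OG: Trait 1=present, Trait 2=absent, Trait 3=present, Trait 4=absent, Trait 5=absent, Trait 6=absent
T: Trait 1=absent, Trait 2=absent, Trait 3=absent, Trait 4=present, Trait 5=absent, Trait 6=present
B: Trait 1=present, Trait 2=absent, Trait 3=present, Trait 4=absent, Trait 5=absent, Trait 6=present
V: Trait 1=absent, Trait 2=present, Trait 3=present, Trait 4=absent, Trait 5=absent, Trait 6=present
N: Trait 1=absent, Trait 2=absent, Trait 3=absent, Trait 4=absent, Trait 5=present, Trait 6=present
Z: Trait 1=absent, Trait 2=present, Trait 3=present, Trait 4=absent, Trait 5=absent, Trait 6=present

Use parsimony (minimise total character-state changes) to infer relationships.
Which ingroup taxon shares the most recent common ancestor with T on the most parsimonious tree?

Character polarity is set by the outgroup: the derived state is whichever differs from the outgroup's state, so for Trait 1, Trait 3 the derived state is 'absent', and for the remaining characters it is 'present'.
Trait 1 (derived state 'absent') is shared by N, T, V, and Z — a synapomorphy uniting that clade.
Trait 2: derived state 'present' in V and Z only — synapomorphy for {V, Z}.
Trait 3: derived state 'absent' in N and T only — synapomorphy for {N, T}.
Trait 4 (derived state 'present') is unique to T (autapomorphy; uninformative for grouping).
Trait 5 (derived state 'present') is unique to N (autapomorphy; uninformative for grouping).
All ingroup taxa share the derived state 'present' for Trait 6; it defines the ingroup but does not resolve relationships within it.
Most parsimonious ingroup topology: (((T,N),(V,Z)),B).
T and N form a cherry on this tree, so they are sister taxa.

N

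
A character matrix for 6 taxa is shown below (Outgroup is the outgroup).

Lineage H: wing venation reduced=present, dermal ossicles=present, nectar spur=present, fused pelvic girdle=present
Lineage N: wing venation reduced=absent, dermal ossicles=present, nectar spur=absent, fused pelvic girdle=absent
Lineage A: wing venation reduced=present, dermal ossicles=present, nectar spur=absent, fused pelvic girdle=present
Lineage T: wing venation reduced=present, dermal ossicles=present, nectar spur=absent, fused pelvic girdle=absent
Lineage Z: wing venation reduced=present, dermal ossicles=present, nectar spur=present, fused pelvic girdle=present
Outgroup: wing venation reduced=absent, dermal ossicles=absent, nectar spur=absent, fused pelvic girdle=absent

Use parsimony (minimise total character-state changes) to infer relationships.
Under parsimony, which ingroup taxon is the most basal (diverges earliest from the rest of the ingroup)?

Lineage N

The outgroup has state 'absent' for every character, so 'present' is the derived state throughout.
wing venation reduced: derived state 'present' in Lineage A, Lineage H, Lineage T, and Lineage Z only — synapomorphy for {Lineage A, Lineage H, Lineage T, Lineage Z}.
All ingroup taxa share the derived state 'present' for dermal ossicles; it defines the ingroup but does not resolve relationships within it.
Only Lineage H and Lineage Z show the derived state 'present' for nectar spur, supporting them as a clade.
fused pelvic girdle: derived state 'present' in Lineage A, Lineage H, and Lineage Z only — synapomorphy for {Lineage A, Lineage H, Lineage Z}.
Most parsimonious ingroup topology: (Lineage N,((Lineage A,(Lineage Z,Lineage H)),Lineage T)).
Lineage N is sister to the clade containing all other ingroup taxa, so it is the earliest-diverging (most basal) ingroup lineage.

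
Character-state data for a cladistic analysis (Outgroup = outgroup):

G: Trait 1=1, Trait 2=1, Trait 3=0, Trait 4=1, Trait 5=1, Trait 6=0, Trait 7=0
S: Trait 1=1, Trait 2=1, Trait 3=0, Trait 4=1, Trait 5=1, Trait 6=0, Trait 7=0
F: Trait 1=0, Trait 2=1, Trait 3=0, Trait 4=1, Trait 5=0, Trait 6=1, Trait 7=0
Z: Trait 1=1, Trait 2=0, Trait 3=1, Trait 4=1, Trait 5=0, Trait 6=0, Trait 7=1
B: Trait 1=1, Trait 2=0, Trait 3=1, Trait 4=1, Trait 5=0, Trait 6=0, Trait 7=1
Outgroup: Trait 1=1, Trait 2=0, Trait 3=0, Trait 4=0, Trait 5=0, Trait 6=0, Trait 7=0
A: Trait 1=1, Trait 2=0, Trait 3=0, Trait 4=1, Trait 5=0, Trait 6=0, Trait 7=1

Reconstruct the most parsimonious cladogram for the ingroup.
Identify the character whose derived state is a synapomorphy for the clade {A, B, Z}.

Character polarity is set by the outgroup: the derived state is whichever differs from the outgroup's state, so for Trait 1 the derived state is '0', and for the remaining characters it is '1'.
Trait 1: derived state '0' in F only — an autapomorphy, so it tells us nothing about relationships among taxa.
Trait 2: derived state '1' in F, G, and S only — synapomorphy for {F, G, S}.
Trait 3: derived state '1' in B and Z only — synapomorphy for {B, Z}.
Trait 4 (derived state '1') is shared by all ingroup taxa — unites the whole ingroup.
Only G and S show the derived state '1' for Trait 5, supporting them as a clade.
Trait 6: derived state '1' in F only — an autapomorphy, so it tells us nothing about relationships among taxa.
Trait 7 (derived state '1') is shared by A, B, and Z — a synapomorphy uniting that clade.
Most parsimonious ingroup topology: (((B,Z),A),((S,G),F)).
The clade {A, B, Z} is supported by Trait 7: its derived state '1' occurs in exactly those taxa and in no other taxon (including the outgroup).

Trait 7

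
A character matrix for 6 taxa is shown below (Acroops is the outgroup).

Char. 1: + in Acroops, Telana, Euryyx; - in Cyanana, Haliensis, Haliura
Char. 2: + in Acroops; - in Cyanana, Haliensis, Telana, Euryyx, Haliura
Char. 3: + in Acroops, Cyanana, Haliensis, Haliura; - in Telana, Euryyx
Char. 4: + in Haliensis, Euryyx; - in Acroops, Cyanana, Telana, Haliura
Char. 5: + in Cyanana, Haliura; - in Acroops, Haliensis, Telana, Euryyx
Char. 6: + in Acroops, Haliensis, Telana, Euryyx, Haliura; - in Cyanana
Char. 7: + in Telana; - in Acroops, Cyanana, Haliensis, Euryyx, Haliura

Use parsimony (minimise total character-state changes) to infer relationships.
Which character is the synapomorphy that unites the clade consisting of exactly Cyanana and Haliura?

Character polarity is set by the outgroup: the derived state is whichever differs from the outgroup's state, so for Char. 1, Char. 2, Char. 3, Char. 6 the derived state is '-', and for the remaining characters it is '+'.
Char. 1: derived state '-' in Cyanana, Haliensis, and Haliura only — synapomorphy for {Cyanana, Haliensis, Haliura}.
Char. 2 (derived state '-') is shared by all ingroup taxa — unites the whole ingroup.
Char. 3 (derived state '-') is shared by Euryyx and Telana — a synapomorphy uniting that clade.
Char. 4 groups Euryyx and Haliensis, which is incompatible with the clades supported by the remaining characters; treating it as convergent (homoplasy) costs fewer steps than any alternative tree.
Char. 5 (derived state '+') is shared by Cyanana and Haliura — a synapomorphy uniting that clade.
Char. 6: derived state '-' in Cyanana only — an autapomorphy, so it tells us nothing about relationships among taxa.
Char. 7: derived state '+' in Telana only — an autapomorphy, so it tells us nothing about relationships among taxa.
Most parsimonious ingroup topology: (((Cyanana,Haliura),Haliensis),(Telana,Euryyx)).
The clade {Cyanana, Haliura} is supported by Char. 5: its derived state '+' occurs in exactly those taxa and in no other taxon (including the outgroup).

Char. 5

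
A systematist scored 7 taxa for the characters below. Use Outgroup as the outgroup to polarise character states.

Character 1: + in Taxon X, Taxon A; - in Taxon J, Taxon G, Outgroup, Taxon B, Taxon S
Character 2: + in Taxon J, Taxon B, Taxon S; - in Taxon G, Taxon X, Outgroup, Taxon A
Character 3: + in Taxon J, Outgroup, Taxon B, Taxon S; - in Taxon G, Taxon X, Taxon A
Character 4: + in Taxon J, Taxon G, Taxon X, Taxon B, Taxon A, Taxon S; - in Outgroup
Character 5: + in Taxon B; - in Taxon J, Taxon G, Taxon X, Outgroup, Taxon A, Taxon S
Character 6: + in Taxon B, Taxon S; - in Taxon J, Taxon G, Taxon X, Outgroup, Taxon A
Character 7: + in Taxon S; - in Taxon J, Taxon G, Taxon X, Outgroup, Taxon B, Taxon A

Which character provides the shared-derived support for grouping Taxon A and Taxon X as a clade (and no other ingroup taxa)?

Character polarity is set by the outgroup: the derived state is whichever differs from the outgroup's state, so for Character 3 the derived state is '-', and for the remaining characters it is '+'.
Only Taxon A and Taxon X show the derived state '+' for Character 1, supporting them as a clade.
Character 2 (derived state '+') is shared by Taxon B, Taxon J, and Taxon S — a synapomorphy uniting that clade.
Character 3 (derived state '-') is shared by Taxon A, Taxon G, and Taxon X — a synapomorphy uniting that clade.
All ingroup taxa share the derived state '+' for Character 4; it defines the ingroup but does not resolve relationships within it.
Character 5 (derived state '+') is unique to Taxon B (autapomorphy; uninformative for grouping).
Only Taxon B and Taxon S show the derived state '+' for Character 6, supporting them as a clade.
Character 7 (derived state '+') is unique to Taxon S (autapomorphy; uninformative for grouping).
Most parsimonious ingroup topology: (((Taxon X,Taxon A),Taxon G),((Taxon S,Taxon B),Taxon J)).
The clade {Taxon A, Taxon X} is supported by Character 1: its derived state '+' occurs in exactly those taxa and in no other taxon (including the outgroup).

Character 1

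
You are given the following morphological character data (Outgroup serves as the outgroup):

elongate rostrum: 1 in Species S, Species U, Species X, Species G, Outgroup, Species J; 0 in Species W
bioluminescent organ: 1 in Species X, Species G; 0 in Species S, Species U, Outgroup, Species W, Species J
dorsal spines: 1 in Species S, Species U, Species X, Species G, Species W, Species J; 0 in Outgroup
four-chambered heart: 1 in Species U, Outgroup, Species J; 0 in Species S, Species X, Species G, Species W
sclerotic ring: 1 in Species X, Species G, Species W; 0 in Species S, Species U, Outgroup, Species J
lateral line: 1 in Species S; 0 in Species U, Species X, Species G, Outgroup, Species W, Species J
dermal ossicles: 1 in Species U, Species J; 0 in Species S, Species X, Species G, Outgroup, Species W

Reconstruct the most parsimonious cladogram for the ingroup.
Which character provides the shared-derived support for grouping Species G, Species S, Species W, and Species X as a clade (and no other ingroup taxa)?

four-chambered heart

Character polarity is set by the outgroup: the derived state is whichever differs from the outgroup's state, so for elongate rostrum, four-chambered heart the derived state is '0', and for the remaining characters it is '1'.
elongate rostrum (derived state '0') is unique to Species W (autapomorphy; uninformative for grouping).
bioluminescent organ (derived state '1') is shared by Species G and Species X — a synapomorphy uniting that clade.
All ingroup taxa share the derived state '1' for dorsal spines; it defines the ingroup but does not resolve relationships within it.
four-chambered heart: derived state '0' in Species G, Species S, Species W, and Species X only — synapomorphy for {Species G, Species S, Species W, Species X}.
Only Species G, Species W, and Species X show the derived state '1' for sclerotic ring, supporting them as a clade.
lateral line (derived state '1') is unique to Species S (autapomorphy; uninformative for grouping).
dermal ossicles: derived state '1' in Species J and Species U only — synapomorphy for {Species J, Species U}.
Most parsimonious ingroup topology: (((Species W,(Species X,Species G)),Species S),(Species U,Species J)).
The clade {Species G, Species S, Species W, Species X} is supported by four-chambered heart: its derived state '0' occurs in exactly those taxa and in no other taxon (including the outgroup).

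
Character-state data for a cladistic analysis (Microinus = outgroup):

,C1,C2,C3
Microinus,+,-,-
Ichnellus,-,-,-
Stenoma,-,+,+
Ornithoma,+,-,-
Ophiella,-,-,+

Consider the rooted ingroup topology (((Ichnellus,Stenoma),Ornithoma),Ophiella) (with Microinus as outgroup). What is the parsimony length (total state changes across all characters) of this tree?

Map each character onto (((Ichnellus,Stenoma),Ornithoma),Ophiella) (rooted by Microinus) and count the minimum state changes it requires (Fitch parsimony):
C1: 2; C2: 1; C3: 2.
Total tree length = 5.

5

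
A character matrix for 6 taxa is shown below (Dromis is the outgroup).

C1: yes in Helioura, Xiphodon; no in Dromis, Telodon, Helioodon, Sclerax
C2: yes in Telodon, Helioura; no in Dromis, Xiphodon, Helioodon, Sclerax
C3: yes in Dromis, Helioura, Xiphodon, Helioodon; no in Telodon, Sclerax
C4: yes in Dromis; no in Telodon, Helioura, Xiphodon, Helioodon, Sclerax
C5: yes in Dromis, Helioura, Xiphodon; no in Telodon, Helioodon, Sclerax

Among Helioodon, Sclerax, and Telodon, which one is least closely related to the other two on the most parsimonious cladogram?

Character polarity is set by the outgroup: the derived state is whichever differs from the outgroup's state, so for C3, C4, C5 the derived state is 'no', and for the remaining characters it is 'yes'.
C1 (derived state 'yes') is shared by Helioura and Xiphodon — a synapomorphy uniting that clade.
C2 (state 'yes') occurs in Helioura and Telodon but conflicts with the nesting implied by the other characters — most parsimoniously interpreted as homoplasy.
Only Sclerax and Telodon show the derived state 'no' for C3, supporting them as a clade.
C4 (derived state 'no') is shared by all ingroup taxa — unites the whole ingroup.
Only Helioodon, Sclerax, and Telodon show the derived state 'no' for C5, supporting them as a clade.
Most parsimonious ingroup topology: (((Telodon,Sclerax),Helioodon),(Helioura,Xiphodon)).
Telodon and Sclerax share a more recent common ancestor with each other than either does with Helioodon, so Helioodon is the least closely related of the three.

Helioodon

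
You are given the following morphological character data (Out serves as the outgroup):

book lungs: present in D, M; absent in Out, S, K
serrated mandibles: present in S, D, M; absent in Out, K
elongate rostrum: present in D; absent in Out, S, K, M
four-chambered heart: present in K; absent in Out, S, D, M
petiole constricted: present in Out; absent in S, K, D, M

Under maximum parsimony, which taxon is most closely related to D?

M

Character polarity is set by the outgroup: the derived state is whichever differs from the outgroup's state, so for petiole constricted the derived state is 'absent', and for the remaining characters it is 'present'.
Only D and M show the derived state 'present' for book lungs, supporting them as a clade.
serrated mandibles: derived state 'present' in D, M, and S only — synapomorphy for {D, M, S}.
elongate rostrum: derived state 'present' in D only — an autapomorphy, so it tells us nothing about relationships among taxa.
four-chambered heart: derived state 'present' in K only — an autapomorphy, so it tells us nothing about relationships among taxa.
All ingroup taxa share the derived state 'absent' for petiole constricted; it defines the ingroup but does not resolve relationships within it.
Most parsimonious ingroup topology: ((S,(D,M)),K).
D and M form a cherry on this tree, so they are sister taxa.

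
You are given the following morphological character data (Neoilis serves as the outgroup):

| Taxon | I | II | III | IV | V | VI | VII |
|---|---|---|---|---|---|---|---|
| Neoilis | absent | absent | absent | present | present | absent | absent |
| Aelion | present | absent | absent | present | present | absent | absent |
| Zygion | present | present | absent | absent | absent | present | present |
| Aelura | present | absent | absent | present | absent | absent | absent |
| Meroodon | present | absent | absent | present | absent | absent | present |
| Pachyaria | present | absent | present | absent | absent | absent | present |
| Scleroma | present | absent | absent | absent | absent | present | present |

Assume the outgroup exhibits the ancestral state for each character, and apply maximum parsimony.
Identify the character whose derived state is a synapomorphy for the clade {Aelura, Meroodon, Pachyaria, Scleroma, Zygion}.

V

Character polarity is set by the outgroup: the derived state is whichever differs from the outgroup's state, so for IV, V the derived state is 'absent', and for the remaining characters it is 'present'.
I (derived state 'present') is shared by all ingroup taxa — unites the whole ingroup.
II (derived state 'present') is unique to Zygion (autapomorphy; uninformative for grouping).
III (derived state 'present') is unique to Pachyaria (autapomorphy; uninformative for grouping).
IV: derived state 'absent' in Pachyaria, Scleroma, and Zygion only — synapomorphy for {Pachyaria, Scleroma, Zygion}.
V (derived state 'absent') is shared by Aelura, Meroodon, Pachyaria, Scleroma, and Zygion — a synapomorphy uniting that clade.
Only Scleroma and Zygion show the derived state 'present' for VI, supporting them as a clade.
VII: derived state 'present' in Meroodon, Pachyaria, Scleroma, and Zygion only — synapomorphy for {Meroodon, Pachyaria, Scleroma, Zygion}.
Most parsimonious ingroup topology: (Aelion,((((Zygion,Scleroma),Pachyaria),Meroodon),Aelura)).
The clade {Aelura, Meroodon, Pachyaria, Scleroma, Zygion} is supported by V: its derived state 'absent' occurs in exactly those taxa and in no other taxon (including the outgroup).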